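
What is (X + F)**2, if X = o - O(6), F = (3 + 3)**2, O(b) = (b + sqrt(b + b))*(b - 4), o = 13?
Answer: 1417 - 296*sqrt(3) ≈ 904.31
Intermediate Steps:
O(b) = (-4 + b)*(b + sqrt(2)*sqrt(b)) (O(b) = (b + sqrt(2*b))*(-4 + b) = (b + sqrt(2)*sqrt(b))*(-4 + b) = (-4 + b)*(b + sqrt(2)*sqrt(b)))
F = 36 (F = 6**2 = 36)
X = 1 - 4*sqrt(3) (X = 13 - (6**2 - 4*6 + sqrt(2)*6**(3/2) - 4*sqrt(2)*sqrt(6)) = 13 - (36 - 24 + sqrt(2)*(6*sqrt(6)) - 8*sqrt(3)) = 13 - (36 - 24 + 12*sqrt(3) - 8*sqrt(3)) = 13 - (12 + 4*sqrt(3)) = 13 + (-12 - 4*sqrt(3)) = 1 - 4*sqrt(3) ≈ -5.9282)
(X + F)**2 = ((1 - 4*sqrt(3)) + 36)**2 = (37 - 4*sqrt(3))**2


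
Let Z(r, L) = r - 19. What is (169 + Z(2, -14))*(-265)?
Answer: -40280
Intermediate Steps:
Z(r, L) = -19 + r
(169 + Z(2, -14))*(-265) = (169 + (-19 + 2))*(-265) = (169 - 17)*(-265) = 152*(-265) = -40280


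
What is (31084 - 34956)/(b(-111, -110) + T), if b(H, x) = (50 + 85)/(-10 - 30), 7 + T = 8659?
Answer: -30976/69189 ≈ -0.44770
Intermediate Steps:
T = 8652 (T = -7 + 8659 = 8652)
b(H, x) = -27/8 (b(H, x) = 135/(-40) = 135*(-1/40) = -27/8)
(31084 - 34956)/(b(-111, -110) + T) = (31084 - 34956)/(-27/8 + 8652) = -3872/69189/8 = -3872*8/69189 = -30976/69189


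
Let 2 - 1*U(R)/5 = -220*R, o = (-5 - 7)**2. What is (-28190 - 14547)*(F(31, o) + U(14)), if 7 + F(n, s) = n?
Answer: -659602858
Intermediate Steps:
o = 144 (o = (-12)**2 = 144)
U(R) = 10 + 1100*R (U(R) = 10 - (-1100)*R = 10 + 1100*R)
F(n, s) = -7 + n
(-28190 - 14547)*(F(31, o) + U(14)) = (-28190 - 14547)*((-7 + 31) + (10 + 1100*14)) = -42737*(24 + (10 + 15400)) = -42737*(24 + 15410) = -42737*15434 = -659602858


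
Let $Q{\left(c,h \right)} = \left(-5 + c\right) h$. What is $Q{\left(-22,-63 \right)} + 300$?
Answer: $2001$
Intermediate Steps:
$Q{\left(c,h \right)} = h \left(-5 + c\right)$
$Q{\left(-22,-63 \right)} + 300 = - 63 \left(-5 - 22\right) + 300 = \left(-63\right) \left(-27\right) + 300 = 1701 + 300 = 2001$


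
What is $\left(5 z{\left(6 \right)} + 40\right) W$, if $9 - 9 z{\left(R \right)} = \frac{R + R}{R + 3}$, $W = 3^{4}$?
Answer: $3585$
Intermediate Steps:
$W = 81$
$z{\left(R \right)} = 1 - \frac{2 R}{9 \left(3 + R\right)}$ ($z{\left(R \right)} = 1 - \frac{\left(R + R\right) \frac{1}{R + 3}}{9} = 1 - \frac{2 R \frac{1}{3 + R}}{9} = 1 - \frac{2 R}{9 \left(3 + R\right)}$)
$\left(5 z{\left(6 \right)} + 40\right) W = \left(5 \frac{27 + 7 \cdot 6}{9 \left(3 + 6\right)} + 40\right) 81 = \left(5 \frac{27 + 42}{9 \cdot 9} + 40\right) 81 = \left(5 \cdot \frac{1}{9} \cdot \frac{1}{9} \cdot 69 + 40\right) 81 = \left(5 \cdot \frac{23}{27} + 40\right) 81 = \left(\frac{115}{27} + 40\right) 81 = \frac{1195}{27} \cdot 81 = 3585$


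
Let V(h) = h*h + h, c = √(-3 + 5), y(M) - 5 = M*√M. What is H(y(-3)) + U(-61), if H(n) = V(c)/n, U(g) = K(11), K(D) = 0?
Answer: I*(2 + √2)/(3*√3 + 5*I) ≈ 0.32829 + 0.34117*I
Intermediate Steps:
y(M) = 5 + M^(3/2) (y(M) = 5 + M*√M = 5 + M^(3/2))
U(g) = 0
c = √2 ≈ 1.4142
V(h) = h + h² (V(h) = h² + h = h + h²)
H(n) = √2*(1 + √2)/n (H(n) = (√2*(1 + √2))/n = √2*(1 + √2)/n)
H(y(-3)) + U(-61) = (2 + √2)/(5 + (-3)^(3/2)) + 0 = (2 + √2)/(5 - 3*I*√3) + 0 = (2 + √2)/(5 - 3*I*√3)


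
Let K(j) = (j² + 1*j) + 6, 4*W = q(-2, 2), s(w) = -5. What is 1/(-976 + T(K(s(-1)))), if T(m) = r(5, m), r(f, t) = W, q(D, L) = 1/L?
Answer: -8/7807 ≈ -0.0010247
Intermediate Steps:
W = ⅛ (W = (¼)/2 = (¼)*(½) = ⅛ ≈ 0.12500)
r(f, t) = ⅛
K(j) = 6 + j + j² (K(j) = (j² + j) + 6 = (j + j²) + 6 = 6 + j + j²)
T(m) = ⅛
1/(-976 + T(K(s(-1)))) = 1/(-976 + ⅛) = 1/(-7807/8) = -8/7807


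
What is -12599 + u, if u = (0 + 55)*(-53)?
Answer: -15514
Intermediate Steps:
u = -2915 (u = 55*(-53) = -2915)
-12599 + u = -12599 - 2915 = -15514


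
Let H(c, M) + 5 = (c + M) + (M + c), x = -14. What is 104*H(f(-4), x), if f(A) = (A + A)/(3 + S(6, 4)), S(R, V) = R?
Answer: -32552/9 ≈ -3616.9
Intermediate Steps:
f(A) = 2*A/9 (f(A) = (A + A)/(3 + 6) = (2*A)/9 = (2*A)*(⅑) = 2*A/9)
H(c, M) = -5 + 2*M + 2*c (H(c, M) = -5 + ((c + M) + (M + c)) = -5 + ((M + c) + (M + c)) = -5 + (2*M + 2*c) = -5 + 2*M + 2*c)
104*H(f(-4), x) = 104*(-5 + 2*(-14) + 2*((2/9)*(-4))) = 104*(-5 - 28 + 2*(-8/9)) = 104*(-5 - 28 - 16/9) = 104*(-313/9) = -32552/9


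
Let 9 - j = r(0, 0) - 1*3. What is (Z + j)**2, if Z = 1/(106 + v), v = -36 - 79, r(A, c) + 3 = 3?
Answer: 11449/81 ≈ 141.35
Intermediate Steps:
r(A, c) = 0 (r(A, c) = -3 + 3 = 0)
v = -115
Z = -1/9 (Z = 1/(106 - 115) = 1/(-9) = -1/9 ≈ -0.11111)
j = 12 (j = 9 - (0 - 1*3) = 9 - (0 - 3) = 9 - 1*(-3) = 9 + 3 = 12)
(Z + j)**2 = (-1/9 + 12)**2 = (107/9)**2 = 11449/81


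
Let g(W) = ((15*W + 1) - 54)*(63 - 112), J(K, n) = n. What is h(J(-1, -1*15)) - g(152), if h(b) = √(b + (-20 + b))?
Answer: 109123 + 5*I*√2 ≈ 1.0912e+5 + 7.0711*I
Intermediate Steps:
g(W) = 2597 - 735*W (g(W) = ((1 + 15*W) - 54)*(-49) = (-53 + 15*W)*(-49) = 2597 - 735*W)
h(b) = √(-20 + 2*b)
h(J(-1, -1*15)) - g(152) = √(-20 + 2*(-1*15)) - (2597 - 735*152) = √(-20 + 2*(-15)) - (2597 - 111720) = √(-20 - 30) - 1*(-109123) = √(-50) + 109123 = 5*I*√2 + 109123 = 109123 + 5*I*√2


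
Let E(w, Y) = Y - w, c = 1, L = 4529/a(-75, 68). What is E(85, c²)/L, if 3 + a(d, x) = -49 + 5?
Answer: 564/647 ≈ 0.87172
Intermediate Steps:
a(d, x) = -47 (a(d, x) = -3 + (-49 + 5) = -3 - 44 = -47)
L = -4529/47 (L = 4529/(-47) = 4529*(-1/47) = -4529/47 ≈ -96.362)
E(85, c²)/L = (1² - 1*85)/(-4529/47) = (1 - 85)*(-47/4529) = -84*(-47/4529) = 564/647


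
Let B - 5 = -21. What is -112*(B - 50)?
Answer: 7392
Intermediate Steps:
B = -16 (B = 5 - 21 = -16)
-112*(B - 50) = -112*(-16 - 50) = -112*(-66) = 7392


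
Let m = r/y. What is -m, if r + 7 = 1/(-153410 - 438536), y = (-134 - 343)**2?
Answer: 4143623/134684881434 ≈ 3.0765e-5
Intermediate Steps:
y = 227529 (y = (-477)**2 = 227529)
r = -4143623/591946 (r = -7 + 1/(-153410 - 438536) = -7 + 1/(-591946) = -7 - 1/591946 = -4143623/591946 ≈ -7.0000)
m = -4143623/134684881434 (m = -4143623/591946/227529 = -4143623/591946*1/227529 = -4143623/134684881434 ≈ -3.0765e-5)
-m = -1*(-4143623/134684881434) = 4143623/134684881434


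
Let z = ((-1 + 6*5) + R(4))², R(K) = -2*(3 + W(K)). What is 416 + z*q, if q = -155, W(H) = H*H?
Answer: -12139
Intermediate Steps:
W(H) = H²
R(K) = -6 - 2*K² (R(K) = -2*(3 + K²) = -6 - 2*K²)
z = 81 (z = ((-1 + 6*5) + (-6 - 2*4²))² = ((-1 + 30) + (-6 - 2*16))² = (29 + (-6 - 32))² = (29 - 38)² = (-9)² = 81)
416 + z*q = 416 + 81*(-155) = 416 - 12555 = -12139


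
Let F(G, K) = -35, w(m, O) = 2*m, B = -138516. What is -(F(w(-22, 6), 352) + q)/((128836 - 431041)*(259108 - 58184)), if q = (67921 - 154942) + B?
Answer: -56393/15180059355 ≈ -3.7149e-6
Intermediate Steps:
q = -225537 (q = (67921 - 154942) - 138516 = -87021 - 138516 = -225537)
-(F(w(-22, 6), 352) + q)/((128836 - 431041)*(259108 - 58184)) = -(-35 - 225537)/((128836 - 431041)*(259108 - 58184)) = -(-225572)/((-302205*200924)) = -(-225572)/(-60720237420) = -(-225572)*(-1)/60720237420 = -1*56393/15180059355 = -56393/15180059355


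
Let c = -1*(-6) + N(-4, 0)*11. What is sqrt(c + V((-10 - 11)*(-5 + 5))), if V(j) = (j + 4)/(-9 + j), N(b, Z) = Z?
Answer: 5*sqrt(2)/3 ≈ 2.3570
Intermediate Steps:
V(j) = (4 + j)/(-9 + j)
c = 6 (c = -1*(-6) + 0*11 = 6 + 0 = 6)
sqrt(c + V((-10 - 11)*(-5 + 5))) = sqrt(6 + (4 + (-10 - 11)*(-5 + 5))/(-9 + (-10 - 11)*(-5 + 5))) = sqrt(6 + (4 - 21*0)/(-9 - 21*0)) = sqrt(6 + (4 + 0)/(-9 + 0)) = sqrt(6 + 4/(-9)) = sqrt(6 - 1/9*4) = sqrt(6 - 4/9) = sqrt(50/9) = 5*sqrt(2)/3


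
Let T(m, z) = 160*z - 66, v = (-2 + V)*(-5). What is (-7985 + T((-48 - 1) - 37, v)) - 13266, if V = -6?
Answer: -14917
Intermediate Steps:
v = 40 (v = (-2 - 6)*(-5) = -8*(-5) = 40)
T(m, z) = -66 + 160*z
(-7985 + T((-48 - 1) - 37, v)) - 13266 = (-7985 + (-66 + 160*40)) - 13266 = (-7985 + (-66 + 6400)) - 13266 = (-7985 + 6334) - 13266 = -1651 - 13266 = -14917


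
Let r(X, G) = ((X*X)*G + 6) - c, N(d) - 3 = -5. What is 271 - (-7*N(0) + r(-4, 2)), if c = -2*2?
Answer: 215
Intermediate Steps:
c = -4
N(d) = -2 (N(d) = 3 - 5 = -2)
r(X, G) = 10 + G*X² (r(X, G) = ((X*X)*G + 6) - 1*(-4) = (X²*G + 6) + 4 = (G*X² + 6) + 4 = (6 + G*X²) + 4 = 10 + G*X²)
271 - (-7*N(0) + r(-4, 2)) = 271 - (-7*(-2) + (10 + 2*(-4)²)) = 271 - (14 + (10 + 2*16)) = 271 - (14 + (10 + 32)) = 271 - (14 + 42) = 271 - 1*56 = 271 - 56 = 215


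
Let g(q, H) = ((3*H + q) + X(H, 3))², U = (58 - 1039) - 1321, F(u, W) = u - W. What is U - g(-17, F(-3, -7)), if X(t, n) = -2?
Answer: -2351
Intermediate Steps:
U = -2302 (U = -981 - 1321 = -2302)
g(q, H) = (-2 + q + 3*H)² (g(q, H) = ((3*H + q) - 2)² = ((q + 3*H) - 2)² = (-2 + q + 3*H)²)
U - g(-17, F(-3, -7)) = -2302 - (-2 - 17 + 3*(-3 - 1*(-7)))² = -2302 - (-2 - 17 + 3*(-3 + 7))² = -2302 - (-2 - 17 + 3*4)² = -2302 - (-2 - 17 + 12)² = -2302 - 1*(-7)² = -2302 - 1*49 = -2302 - 49 = -2351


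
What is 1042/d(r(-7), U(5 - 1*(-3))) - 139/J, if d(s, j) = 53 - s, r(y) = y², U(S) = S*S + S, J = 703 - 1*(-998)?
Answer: 885943/3402 ≈ 260.42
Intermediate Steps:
J = 1701 (J = 703 + 998 = 1701)
U(S) = S + S² (U(S) = S² + S = S + S²)
1042/d(r(-7), U(5 - 1*(-3))) - 139/J = 1042/(53 - 1*(-7)²) - 139/1701 = 1042/(53 - 1*49) - 139*1/1701 = 1042/(53 - 49) - 139/1701 = 1042/4 - 139/1701 = 1042*(¼) - 139/1701 = 521/2 - 139/1701 = 885943/3402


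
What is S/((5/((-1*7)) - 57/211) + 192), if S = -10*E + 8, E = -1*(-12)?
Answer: -82712/141065 ≈ -0.58634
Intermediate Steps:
E = 12
S = -112 (S = -10*12 + 8 = -120 + 8 = -112)
S/((5/((-1*7)) - 57/211) + 192) = -112/((5/((-1*7)) - 57/211) + 192) = -112/((5/(-7) - 57*1/211) + 192) = -112/((5*(-1/7) - 57/211) + 192) = -112/((-5/7 - 57/211) + 192) = -112/(-1454/1477 + 192) = -112/282130/1477 = -112*1477/282130 = -82712/141065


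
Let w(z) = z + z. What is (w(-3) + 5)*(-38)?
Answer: 38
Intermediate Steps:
w(z) = 2*z
(w(-3) + 5)*(-38) = (2*(-3) + 5)*(-38) = (-6 + 5)*(-38) = -1*(-38) = 38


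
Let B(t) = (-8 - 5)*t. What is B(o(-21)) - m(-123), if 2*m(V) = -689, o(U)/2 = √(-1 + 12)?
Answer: 689/2 - 26*√11 ≈ 258.27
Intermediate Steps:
o(U) = 2*√11 (o(U) = 2*√(-1 + 12) = 2*√11)
m(V) = -689/2 (m(V) = (½)*(-689) = -689/2)
B(t) = -13*t
B(o(-21)) - m(-123) = -26*√11 - 1*(-689/2) = -26*√11 + 689/2 = 689/2 - 26*√11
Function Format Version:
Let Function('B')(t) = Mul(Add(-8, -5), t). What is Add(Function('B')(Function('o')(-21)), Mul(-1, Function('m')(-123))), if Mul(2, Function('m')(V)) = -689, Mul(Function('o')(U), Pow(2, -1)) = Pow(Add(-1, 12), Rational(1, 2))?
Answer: Add(Rational(689, 2), Mul(-26, Pow(11, Rational(1, 2)))) ≈ 258.27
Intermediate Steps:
Function('o')(U) = Mul(2, Pow(11, Rational(1, 2))) (Function('o')(U) = Mul(2, Pow(Add(-1, 12), Rational(1, 2))) = Mul(2, Pow(11, Rational(1, 2))))
Function('m')(V) = Rational(-689, 2) (Function('m')(V) = Mul(Rational(1, 2), -689) = Rational(-689, 2))
Function('B')(t) = Mul(-13, t)
Add(Function('B')(Function('o')(-21)), Mul(-1, Function('m')(-123))) = Add(Mul(-13, Mul(2, Pow(11, Rational(1, 2)))), Mul(-1, Rational(-689, 2))) = Add(Mul(-26, Pow(11, Rational(1, 2))), Rational(689, 2)) = Add(Rational(689, 2), Mul(-26, Pow(11, Rational(1, 2))))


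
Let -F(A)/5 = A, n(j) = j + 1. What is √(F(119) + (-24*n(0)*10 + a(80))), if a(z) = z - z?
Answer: I*√835 ≈ 28.896*I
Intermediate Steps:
n(j) = 1 + j
F(A) = -5*A
a(z) = 0
√(F(119) + (-24*n(0)*10 + a(80))) = √(-5*119 + (-24*(1 + 0)*10 + 0)) = √(-595 + (-24*1*10 + 0)) = √(-595 + (-24*10 + 0)) = √(-595 + (-240 + 0)) = √(-595 - 240) = √(-835) = I*√835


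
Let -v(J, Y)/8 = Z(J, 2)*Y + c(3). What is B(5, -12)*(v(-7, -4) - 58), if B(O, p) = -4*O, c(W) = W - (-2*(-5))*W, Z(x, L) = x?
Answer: 1320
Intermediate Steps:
c(W) = -9*W (c(W) = W - 10*W = -9*W)
v(J, Y) = 216 - 8*J*Y (v(J, Y) = -8*(J*Y - 9*3) = -8*(J*Y - 27) = -8*(-27 + J*Y) = 216 - 8*J*Y)
B(5, -12)*(v(-7, -4) - 58) = (-4*5)*((216 - 8*(-7)*(-4)) - 58) = -20*((216 - 224) - 58) = -20*(-8 - 58) = -20*(-66) = 1320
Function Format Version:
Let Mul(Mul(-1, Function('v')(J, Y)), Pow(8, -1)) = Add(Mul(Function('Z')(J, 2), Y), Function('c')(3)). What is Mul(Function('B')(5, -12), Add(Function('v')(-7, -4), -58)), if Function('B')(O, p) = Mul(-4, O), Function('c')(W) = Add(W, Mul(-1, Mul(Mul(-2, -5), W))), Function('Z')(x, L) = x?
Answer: 1320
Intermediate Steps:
Function('c')(W) = Mul(-9, W) (Function('c')(W) = Add(W, Mul(-1, Mul(10, W))) = Add(W, Mul(-10, W)) = Mul(-9, W))
Function('v')(J, Y) = Add(216, Mul(-8, J, Y)) (Function('v')(J, Y) = Mul(-8, Add(Mul(J, Y), Mul(-9, 3))) = Mul(-8, Add(Mul(J, Y), -27)) = Mul(-8, Add(-27, Mul(J, Y))) = Add(216, Mul(-8, J, Y)))
Mul(Function('B')(5, -12), Add(Function('v')(-7, -4), -58)) = Mul(Mul(-4, 5), Add(Add(216, Mul(-8, -7, -4)), -58)) = Mul(-20, Add(Add(216, -224), -58)) = Mul(-20, Add(-8, -58)) = Mul(-20, -66) = 1320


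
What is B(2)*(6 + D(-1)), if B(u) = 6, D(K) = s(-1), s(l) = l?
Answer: 30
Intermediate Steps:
D(K) = -1
B(2)*(6 + D(-1)) = 6*(6 - 1) = 6*5 = 30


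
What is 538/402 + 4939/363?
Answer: 11014/737 ≈ 14.944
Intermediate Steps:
538/402 + 4939/363 = 538*(1/402) + 4939*(1/363) = 269/201 + 449/33 = 11014/737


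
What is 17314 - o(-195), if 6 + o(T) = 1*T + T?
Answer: 17710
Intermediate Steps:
o(T) = -6 + 2*T (o(T) = -6 + (1*T + T) = -6 + (T + T) = -6 + 2*T)
17314 - o(-195) = 17314 - (-6 + 2*(-195)) = 17314 - (-6 - 390) = 17314 - 1*(-396) = 17314 + 396 = 17710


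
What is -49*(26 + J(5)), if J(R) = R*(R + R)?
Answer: -3724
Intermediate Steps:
J(R) = 2*R**2 (J(R) = R*(2*R) = 2*R**2)
-49*(26 + J(5)) = -49*(26 + 2*5**2) = -49*(26 + 2*25) = -49*(26 + 50) = -49*76 = -3724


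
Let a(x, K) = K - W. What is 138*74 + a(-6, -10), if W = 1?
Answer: 10201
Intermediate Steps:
a(x, K) = -1 + K (a(x, K) = K - 1*1 = K - 1 = -1 + K)
138*74 + a(-6, -10) = 138*74 + (-1 - 10) = 10212 - 11 = 10201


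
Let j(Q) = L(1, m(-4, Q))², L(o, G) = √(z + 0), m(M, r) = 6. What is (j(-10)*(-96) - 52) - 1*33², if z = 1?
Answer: -1237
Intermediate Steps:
L(o, G) = 1 (L(o, G) = √(1 + 0) = √1 = 1)
j(Q) = 1 (j(Q) = 1² = 1)
(j(-10)*(-96) - 52) - 1*33² = (1*(-96) - 52) - 1*33² = (-96 - 52) - 1*1089 = -148 - 1089 = -1237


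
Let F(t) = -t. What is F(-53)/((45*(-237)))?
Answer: -53/10665 ≈ -0.0049695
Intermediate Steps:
F(-53)/((45*(-237))) = (-1*(-53))/((45*(-237))) = 53/(-10665) = 53*(-1/10665) = -53/10665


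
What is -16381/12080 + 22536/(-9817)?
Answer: -433047157/118589360 ≈ -3.6517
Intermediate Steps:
-16381/12080 + 22536/(-9817) = -16381*1/12080 + 22536*(-1/9817) = -16381/12080 - 22536/9817 = -433047157/118589360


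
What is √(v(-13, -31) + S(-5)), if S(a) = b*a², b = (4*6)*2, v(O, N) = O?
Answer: √1187 ≈ 34.453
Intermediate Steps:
b = 48 (b = 24*2 = 48)
S(a) = 48*a²
√(v(-13, -31) + S(-5)) = √(-13 + 48*(-5)²) = √(-13 + 48*25) = √(-13 + 1200) = √1187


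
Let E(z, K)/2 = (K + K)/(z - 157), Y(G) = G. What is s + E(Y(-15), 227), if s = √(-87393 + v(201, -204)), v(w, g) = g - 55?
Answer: -227/43 + 2*I*√21913 ≈ -5.2791 + 296.06*I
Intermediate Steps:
v(w, g) = -55 + g
E(z, K) = 4*K/(-157 + z) (E(z, K) = 2*((K + K)/(z - 157)) = 2*((2*K)/(-157 + z)) = 2*(2*K/(-157 + z)) = 4*K/(-157 + z))
s = 2*I*√21913 (s = √(-87393 + (-55 - 204)) = √(-87393 - 259) = √(-87652) = 2*I*√21913 ≈ 296.06*I)
s + E(Y(-15), 227) = 2*I*√21913 + 4*227/(-157 - 15) = 2*I*√21913 + 4*227/(-172) = 2*I*√21913 + 4*227*(-1/172) = 2*I*√21913 - 227/43 = -227/43 + 2*I*√21913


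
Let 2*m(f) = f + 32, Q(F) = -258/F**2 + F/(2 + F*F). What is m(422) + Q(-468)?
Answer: 907456148309/3997662552 ≈ 227.00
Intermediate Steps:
Q(F) = -258/F**2 + F/(2 + F**2)
m(f) = 16 + f/2 (m(f) = (f + 32)/2 = (32 + f)/2 = 16 + f/2)
m(422) + Q(-468) = (16 + (1/2)*422) + (-516 + (-468)**3 - 258*(-468)**2)/((-468)**2*(2 + (-468)**2)) = (16 + 211) + (-516 - 102503232 - 258*219024)/(219024*(2 + 219024)) = 227 + (1/219024)*(-516 - 102503232 - 56508192)/219026 = 227 + (1/219024)*(1/219026)*(-159011940) = 227 - 13250995/3997662552 = 907456148309/3997662552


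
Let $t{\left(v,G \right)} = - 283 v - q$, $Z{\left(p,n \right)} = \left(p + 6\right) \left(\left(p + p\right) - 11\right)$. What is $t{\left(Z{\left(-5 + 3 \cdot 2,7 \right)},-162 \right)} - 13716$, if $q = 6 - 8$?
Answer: $4115$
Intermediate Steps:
$Z{\left(p,n \right)} = \left(-11 + 2 p\right) \left(6 + p\right)$ ($Z{\left(p,n \right)} = \left(6 + p\right) \left(2 p - 11\right) = \left(6 + p\right) \left(-11 + 2 p\right) = \left(-11 + 2 p\right) \left(6 + p\right)$)
$q = -2$ ($q = 6 - 8 = -2$)
$t{\left(v,G \right)} = 2 - 283 v$ ($t{\left(v,G \right)} = - 283 v - -2 = - 283 v + 2 = 2 - 283 v$)
$t{\left(Z{\left(-5 + 3 \cdot 2,7 \right)},-162 \right)} - 13716 = \left(2 - 283 \left(-66 + \left(-5 + 3 \cdot 2\right) + 2 \left(-5 + 3 \cdot 2\right)^{2}\right)\right) - 13716 = \left(2 - 283 \left(-66 + \left(-5 + 6\right) + 2 \left(-5 + 6\right)^{2}\right)\right) - 13716 = \left(2 - 283 \left(-66 + 1 + 2 \cdot 1^{2}\right)\right) - 13716 = \left(2 - 283 \left(-66 + 1 + 2 \cdot 1\right)\right) - 13716 = \left(2 - 283 \left(-66 + 1 + 2\right)\right) - 13716 = \left(2 - -17829\right) - 13716 = \left(2 + 17829\right) - 13716 = 17831 - 13716 = 4115$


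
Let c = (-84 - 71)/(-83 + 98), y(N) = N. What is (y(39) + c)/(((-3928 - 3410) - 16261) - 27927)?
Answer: -43/77289 ≈ -0.00055635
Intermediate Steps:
c = -31/3 (c = -155/15 = (1/15)*(-155) = -31/3 ≈ -10.333)
(y(39) + c)/(((-3928 - 3410) - 16261) - 27927) = (39 - 31/3)/(((-3928 - 3410) - 16261) - 27927) = 86/(3*((-7338 - 16261) - 27927)) = 86/(3*(-23599 - 27927)) = (86/3)/(-51526) = (86/3)*(-1/51526) = -43/77289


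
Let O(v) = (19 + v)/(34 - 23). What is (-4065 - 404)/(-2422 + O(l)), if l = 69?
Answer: 4469/2414 ≈ 1.8513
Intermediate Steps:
O(v) = 19/11 + v/11 (O(v) = (19 + v)/11 = (19 + v)*(1/11) = 19/11 + v/11)
(-4065 - 404)/(-2422 + O(l)) = (-4065 - 404)/(-2422 + (19/11 + (1/11)*69)) = -4469/(-2422 + (19/11 + 69/11)) = -4469/(-2422 + 8) = -4469/(-2414) = -4469*(-1/2414) = 4469/2414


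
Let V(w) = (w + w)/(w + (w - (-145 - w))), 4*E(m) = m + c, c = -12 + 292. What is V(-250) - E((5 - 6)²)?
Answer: -33601/484 ≈ -69.424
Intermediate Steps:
c = 280
E(m) = 70 + m/4 (E(m) = (m + 280)/4 = (280 + m)/4 = 70 + m/4)
V(w) = 2*w/(145 + 3*w) (V(w) = (2*w)/(w + (w + (145 + w))) = (2*w)/(w + (145 + 2*w)) = (2*w)/(145 + 3*w) = 2*w/(145 + 3*w))
V(-250) - E((5 - 6)²) = 2*(-250)/(145 + 3*(-250)) - (70 + (5 - 6)²/4) = 2*(-250)/(145 - 750) - (70 + (¼)*(-1)²) = 2*(-250)/(-605) - (70 + (¼)*1) = 2*(-250)*(-1/605) - (70 + ¼) = 100/121 - 1*281/4 = 100/121 - 281/4 = -33601/484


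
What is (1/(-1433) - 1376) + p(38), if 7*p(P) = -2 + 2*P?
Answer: -13696621/10031 ≈ -1365.4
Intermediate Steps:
p(P) = -2/7 + 2*P/7 (p(P) = (-2 + 2*P)/7 = -2/7 + 2*P/7)
(1/(-1433) - 1376) + p(38) = (1/(-1433) - 1376) + (-2/7 + (2/7)*38) = (-1/1433 - 1376) + (-2/7 + 76/7) = -1971809/1433 + 74/7 = -13696621/10031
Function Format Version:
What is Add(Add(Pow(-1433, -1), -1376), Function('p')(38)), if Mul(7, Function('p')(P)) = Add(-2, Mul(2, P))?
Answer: Rational(-13696621, 10031) ≈ -1365.4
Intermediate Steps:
Function('p')(P) = Add(Rational(-2, 7), Mul(Rational(2, 7), P)) (Function('p')(P) = Mul(Rational(1, 7), Add(-2, Mul(2, P))) = Add(Rational(-2, 7), Mul(Rational(2, 7), P)))
Add(Add(Pow(-1433, -1), -1376), Function('p')(38)) = Add(Add(Pow(-1433, -1), -1376), Add(Rational(-2, 7), Mul(Rational(2, 7), 38))) = Add(Add(Rational(-1, 1433), -1376), Add(Rational(-2, 7), Rational(76, 7))) = Add(Rational(-1971809, 1433), Rational(74, 7)) = Rational(-13696621, 10031)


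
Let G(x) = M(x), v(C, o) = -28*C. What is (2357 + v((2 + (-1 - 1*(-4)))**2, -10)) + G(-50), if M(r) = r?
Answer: 1607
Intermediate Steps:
G(x) = x
(2357 + v((2 + (-1 - 1*(-4)))**2, -10)) + G(-50) = (2357 - 28*(2 + (-1 - 1*(-4)))**2) - 50 = (2357 - 28*(2 + (-1 + 4))**2) - 50 = (2357 - 28*(2 + 3)**2) - 50 = (2357 - 28*5**2) - 50 = (2357 - 28*25) - 50 = (2357 - 700) - 50 = 1657 - 50 = 1607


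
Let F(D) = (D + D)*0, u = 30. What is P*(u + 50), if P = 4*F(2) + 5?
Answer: 400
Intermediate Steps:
F(D) = 0 (F(D) = (2*D)*0 = 0)
P = 5 (P = 4*0 + 5 = 0 + 5 = 5)
P*(u + 50) = 5*(30 + 50) = 5*80 = 400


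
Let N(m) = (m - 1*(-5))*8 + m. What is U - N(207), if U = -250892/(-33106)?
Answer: -31374913/16553 ≈ -1895.4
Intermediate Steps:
U = 125446/16553 (U = -250892*(-1/33106) = 125446/16553 ≈ 7.5784)
N(m) = 40 + 9*m (N(m) = (m + 5)*8 + m = (5 + m)*8 + m = (40 + 8*m) + m = 40 + 9*m)
U - N(207) = 125446/16553 - (40 + 9*207) = 125446/16553 - (40 + 1863) = 125446/16553 - 1*1903 = 125446/16553 - 1903 = -31374913/16553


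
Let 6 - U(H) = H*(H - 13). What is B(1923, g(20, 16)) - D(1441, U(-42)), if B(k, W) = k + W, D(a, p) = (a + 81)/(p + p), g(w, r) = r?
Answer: 4468217/2304 ≈ 1939.3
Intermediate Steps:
U(H) = 6 - H*(-13 + H) (U(H) = 6 - H*(H - 13) = 6 - H*(-13 + H))
D(a, p) = (81 + a)/(2*p) (D(a, p) = (81 + a)/((2*p)) = (81 + a)*(1/(2*p)) = (81 + a)/(2*p))
B(k, W) = W + k
B(1923, g(20, 16)) - D(1441, U(-42)) = (16 + 1923) - (81 + 1441)/(2*(6 - 1*(-42)² + 13*(-42))) = 1939 - 1522/(2*(6 - 1*1764 - 546)) = 1939 - 1522/(2*(6 - 1764 - 546)) = 1939 - 1522/(2*(-2304)) = 1939 - (-1)*1522/(2*2304) = 1939 - 1*(-761/2304) = 1939 + 761/2304 = 4468217/2304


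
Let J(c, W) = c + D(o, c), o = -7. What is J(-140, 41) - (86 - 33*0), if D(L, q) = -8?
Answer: -234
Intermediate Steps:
J(c, W) = -8 + c (J(c, W) = c - 8 = -8 + c)
J(-140, 41) - (86 - 33*0) = (-8 - 140) - (86 - 33*0) = -148 - (86 + 0) = -148 - 1*86 = -148 - 86 = -234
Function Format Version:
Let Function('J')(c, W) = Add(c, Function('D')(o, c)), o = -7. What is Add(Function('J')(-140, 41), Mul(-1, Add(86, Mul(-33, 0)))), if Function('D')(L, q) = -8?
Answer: -234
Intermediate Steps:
Function('J')(c, W) = Add(-8, c) (Function('J')(c, W) = Add(c, -8) = Add(-8, c))
Add(Function('J')(-140, 41), Mul(-1, Add(86, Mul(-33, 0)))) = Add(Add(-8, -140), Mul(-1, Add(86, Mul(-33, 0)))) = Add(-148, Mul(-1, Add(86, 0))) = Add(-148, Mul(-1, 86)) = Add(-148, -86) = -234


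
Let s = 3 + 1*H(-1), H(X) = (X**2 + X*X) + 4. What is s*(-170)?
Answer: -1530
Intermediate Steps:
H(X) = 4 + 2*X**2 (H(X) = (X**2 + X**2) + 4 = 2*X**2 + 4 = 4 + 2*X**2)
s = 9 (s = 3 + 1*(4 + 2*(-1)**2) = 3 + 1*(4 + 2*1) = 3 + 1*(4 + 2) = 3 + 1*6 = 3 + 6 = 9)
s*(-170) = 9*(-170) = -1530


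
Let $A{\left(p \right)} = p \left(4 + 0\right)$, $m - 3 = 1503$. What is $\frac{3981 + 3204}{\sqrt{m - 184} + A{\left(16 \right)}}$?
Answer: $\frac{229920}{1387} - \frac{7185 \sqrt{1322}}{2774} \approx 71.593$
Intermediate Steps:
$m = 1506$ ($m = 3 + 1503 = 1506$)
$A{\left(p \right)} = 4 p$ ($A{\left(p \right)} = p 4 = 4 p$)
$\frac{3981 + 3204}{\sqrt{m - 184} + A{\left(16 \right)}} = \frac{3981 + 3204}{\sqrt{1506 - 184} + 4 \cdot 16} = \frac{7185}{\sqrt{1322} + 64} = \frac{7185}{64 + \sqrt{1322}}$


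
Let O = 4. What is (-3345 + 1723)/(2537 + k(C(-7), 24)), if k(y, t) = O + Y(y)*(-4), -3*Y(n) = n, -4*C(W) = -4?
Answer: -4866/7627 ≈ -0.63800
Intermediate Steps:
C(W) = 1 (C(W) = -1/4*(-4) = 1)
Y(n) = -n/3
k(y, t) = 4 + 4*y/3 (k(y, t) = 4 - y/3*(-4) = 4 + 4*y/3)
(-3345 + 1723)/(2537 + k(C(-7), 24)) = (-3345 + 1723)/(2537 + (4 + (4/3)*1)) = -1622/(2537 + (4 + 4/3)) = -1622/(2537 + 16/3) = -1622/7627/3 = -1622*3/7627 = -4866/7627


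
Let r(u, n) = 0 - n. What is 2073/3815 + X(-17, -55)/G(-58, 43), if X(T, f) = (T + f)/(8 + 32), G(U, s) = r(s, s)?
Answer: 96006/164045 ≈ 0.58524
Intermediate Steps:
r(u, n) = -n
G(U, s) = -s
X(T, f) = T/40 + f/40 (X(T, f) = (T + f)/40 = (T + f)*(1/40) = T/40 + f/40)
2073/3815 + X(-17, -55)/G(-58, 43) = 2073/3815 + ((1/40)*(-17) + (1/40)*(-55))/((-1*43)) = 2073*(1/3815) + (-17/40 - 11/8)/(-43) = 2073/3815 - 9/5*(-1/43) = 2073/3815 + 9/215 = 96006/164045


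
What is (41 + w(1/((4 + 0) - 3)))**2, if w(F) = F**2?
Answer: 1764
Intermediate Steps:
(41 + w(1/((4 + 0) - 3)))**2 = (41 + (1/((4 + 0) - 3))**2)**2 = (41 + (1/(4 - 3))**2)**2 = (41 + (1/1)**2)**2 = (41 + 1**2)**2 = (41 + 1)**2 = 42**2 = 1764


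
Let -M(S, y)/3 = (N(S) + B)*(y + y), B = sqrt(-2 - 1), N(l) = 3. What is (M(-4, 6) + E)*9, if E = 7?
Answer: -909 - 324*I*sqrt(3) ≈ -909.0 - 561.18*I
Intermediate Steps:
B = I*sqrt(3) (B = sqrt(-3) = I*sqrt(3) ≈ 1.732*I)
M(S, y) = -6*y*(3 + I*sqrt(3)) (M(S, y) = -3*(3 + I*sqrt(3))*(y + y) = -3*(3 + I*sqrt(3))*2*y = -6*y*(3 + I*sqrt(3)))
(M(-4, 6) + E)*9 = (-6*6*(3 + I*sqrt(3)) + 7)*9 = ((-108 - 36*I*sqrt(3)) + 7)*9 = (-101 - 36*I*sqrt(3))*9 = -909 - 324*I*sqrt(3)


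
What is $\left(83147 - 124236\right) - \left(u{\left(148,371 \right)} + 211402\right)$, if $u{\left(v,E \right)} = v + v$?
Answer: $-252787$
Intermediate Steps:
$u{\left(v,E \right)} = 2 v$
$\left(83147 - 124236\right) - \left(u{\left(148,371 \right)} + 211402\right) = \left(83147 - 124236\right) - \left(2 \cdot 148 + 211402\right) = -41089 - \left(296 + 211402\right) = -41089 - 211698 = -252787$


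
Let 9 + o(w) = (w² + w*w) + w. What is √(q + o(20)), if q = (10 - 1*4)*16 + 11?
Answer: 3*√102 ≈ 30.299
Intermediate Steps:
o(w) = -9 + w + 2*w² (o(w) = -9 + ((w² + w*w) + w) = -9 + ((w² + w²) + w) = -9 + (2*w² + w) = -9 + (w + 2*w²) = -9 + w + 2*w²)
q = 107 (q = (10 - 4)*16 + 11 = 6*16 + 11 = 96 + 11 = 107)
√(q + o(20)) = √(107 + (-9 + 20 + 2*20²)) = √(107 + (-9 + 20 + 2*400)) = √(107 + (-9 + 20 + 800)) = √(107 + 811) = √918 = 3*√102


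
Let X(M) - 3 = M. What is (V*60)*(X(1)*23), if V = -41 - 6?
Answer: -259440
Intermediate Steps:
X(M) = 3 + M
V = -47
(V*60)*(X(1)*23) = (-47*60)*((3 + 1)*23) = -11280*23 = -2820*92 = -259440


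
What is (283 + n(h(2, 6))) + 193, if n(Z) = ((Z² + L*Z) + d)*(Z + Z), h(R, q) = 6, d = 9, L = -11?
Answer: 224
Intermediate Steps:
n(Z) = 2*Z*(9 + Z² - 11*Z) (n(Z) = ((Z² - 11*Z) + 9)*(Z + Z) = (9 + Z² - 11*Z)*(2*Z) = 2*Z*(9 + Z² - 11*Z))
(283 + n(h(2, 6))) + 193 = (283 + 2*6*(9 + 6² - 11*6)) + 193 = (283 + 2*6*(9 + 36 - 66)) + 193 = (283 + 2*6*(-21)) + 193 = (283 - 252) + 193 = 31 + 193 = 224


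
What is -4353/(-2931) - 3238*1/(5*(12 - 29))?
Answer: 3286861/83045 ≈ 39.579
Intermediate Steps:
-4353/(-2931) - 3238*1/(5*(12 - 29)) = -4353*(-1/2931) - 3238/((-17*5)) = 1451/977 - 3238/(-85) = 1451/977 - 3238*(-1/85) = 1451/977 + 3238/85 = 3286861/83045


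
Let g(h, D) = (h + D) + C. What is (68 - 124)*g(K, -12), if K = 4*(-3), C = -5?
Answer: 1624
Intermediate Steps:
K = -12
g(h, D) = -5 + D + h (g(h, D) = (h + D) - 5 = (D + h) - 5 = -5 + D + h)
(68 - 124)*g(K, -12) = (68 - 124)*(-5 - 12 - 12) = -56*(-29) = 1624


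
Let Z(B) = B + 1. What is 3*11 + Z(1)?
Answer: 35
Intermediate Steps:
Z(B) = 1 + B
3*11 + Z(1) = 3*11 + (1 + 1) = 33 + 2 = 35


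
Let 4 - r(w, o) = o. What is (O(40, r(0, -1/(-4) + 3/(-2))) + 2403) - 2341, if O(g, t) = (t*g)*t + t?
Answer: 4679/4 ≈ 1169.8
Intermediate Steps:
r(w, o) = 4 - o
O(g, t) = t + g*t² (O(g, t) = (g*t)*t + t = g*t² + t = t + g*t²)
(O(40, r(0, -1/(-4) + 3/(-2))) + 2403) - 2341 = ((4 - (-1/(-4) + 3/(-2)))*(1 + 40*(4 - (-1/(-4) + 3/(-2)))) + 2403) - 2341 = ((4 - (-1*(-¼) + 3*(-½)))*(1 + 40*(4 - (-1*(-¼) + 3*(-½)))) + 2403) - 2341 = ((4 - (¼ - 3/2))*(1 + 40*(4 - (¼ - 3/2))) + 2403) - 2341 = ((4 - 1*(-5/4))*(1 + 40*(4 - 1*(-5/4))) + 2403) - 2341 = ((4 + 5/4)*(1 + 40*(4 + 5/4)) + 2403) - 2341 = (21*(1 + 40*(21/4))/4 + 2403) - 2341 = (21*(1 + 210)/4 + 2403) - 2341 = ((21/4)*211 + 2403) - 2341 = (4431/4 + 2403) - 2341 = 14043/4 - 2341 = 4679/4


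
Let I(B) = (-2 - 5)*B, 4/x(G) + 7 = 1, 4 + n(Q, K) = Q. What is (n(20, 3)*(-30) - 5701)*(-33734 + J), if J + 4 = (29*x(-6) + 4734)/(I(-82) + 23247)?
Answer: 2128917017650/10209 ≈ 2.0853e+8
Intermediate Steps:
n(Q, K) = -4 + Q
x(G) = -2/3 (x(G) = 4/(-7 + 1) = 4/(-6) = 4*(-1/6) = -2/3)
I(B) = -7*B
J = -271708/71463 (J = -4 + (29*(-2/3) + 4734)/(-7*(-82) + 23247) = -4 + (-58/3 + 4734)/(574 + 23247) = -4 + (14144/3)/23821 = -4 + (14144/3)*(1/23821) = -4 + 14144/71463 = -271708/71463 ≈ -3.8021)
(n(20, 3)*(-30) - 5701)*(-33734 + J) = ((-4 + 20)*(-30) - 5701)*(-33734 - 271708/71463) = (16*(-30) - 5701)*(-2411004550/71463) = (-480 - 5701)*(-2411004550/71463) = -6181*(-2411004550/71463) = 2128917017650/10209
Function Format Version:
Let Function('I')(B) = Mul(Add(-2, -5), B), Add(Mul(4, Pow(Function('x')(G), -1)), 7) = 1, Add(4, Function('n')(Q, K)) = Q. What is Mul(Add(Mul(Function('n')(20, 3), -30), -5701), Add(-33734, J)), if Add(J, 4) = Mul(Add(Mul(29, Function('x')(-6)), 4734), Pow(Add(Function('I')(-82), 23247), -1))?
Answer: Rational(2128917017650, 10209) ≈ 2.0853e+8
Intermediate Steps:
Function('n')(Q, K) = Add(-4, Q)
Function('x')(G) = Rational(-2, 3) (Function('x')(G) = Mul(4, Pow(Add(-7, 1), -1)) = Mul(4, Pow(-6, -1)) = Mul(4, Rational(-1, 6)) = Rational(-2, 3))
Function('I')(B) = Mul(-7, B)
J = Rational(-271708, 71463) (J = Add(-4, Mul(Add(Mul(29, Rational(-2, 3)), 4734), Pow(Add(Mul(-7, -82), 23247), -1))) = Add(-4, Mul(Add(Rational(-58, 3), 4734), Pow(Add(574, 23247), -1))) = Add(-4, Mul(Rational(14144, 3), Pow(23821, -1))) = Add(-4, Mul(Rational(14144, 3), Rational(1, 23821))) = Add(-4, Rational(14144, 71463)) = Rational(-271708, 71463) ≈ -3.8021)
Mul(Add(Mul(Function('n')(20, 3), -30), -5701), Add(-33734, J)) = Mul(Add(Mul(Add(-4, 20), -30), -5701), Add(-33734, Rational(-271708, 71463))) = Mul(Add(Mul(16, -30), -5701), Rational(-2411004550, 71463)) = Mul(Add(-480, -5701), Rational(-2411004550, 71463)) = Mul(-6181, Rational(-2411004550, 71463)) = Rational(2128917017650, 10209)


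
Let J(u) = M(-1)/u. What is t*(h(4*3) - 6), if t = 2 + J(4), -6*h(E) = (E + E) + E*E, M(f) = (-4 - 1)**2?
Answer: -561/2 ≈ -280.50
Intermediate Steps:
M(f) = 25 (M(f) = (-5)**2 = 25)
J(u) = 25/u
h(E) = -E/3 - E**2/6 (h(E) = -((E + E) + E*E)/6 = -(2*E + E**2)/6 = -(E**2 + 2*E)/6 = -E/3 - E**2/6)
t = 33/4 (t = 2 + 25/4 = 33/4 ≈ 8.2500)
t*(h(4*3) - 6) = 33*(-4*3*(2 + 4*3)/6 - 6)/4 = 33*(-1/6*12*(2 + 12) - 6)/4 = 33*(-1/6*12*14 - 6)/4 = 33*(-28 - 6)/4 = (33/4)*(-34) = -561/2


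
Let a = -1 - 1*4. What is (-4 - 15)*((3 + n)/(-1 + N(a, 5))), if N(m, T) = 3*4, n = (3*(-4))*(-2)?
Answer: -513/11 ≈ -46.636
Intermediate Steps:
n = 24 (n = -12*(-2) = 24)
a = -5 (a = -1 - 4 = -5)
N(m, T) = 12
(-4 - 15)*((3 + n)/(-1 + N(a, 5))) = (-4 - 15)*((3 + 24)/(-1 + 12)) = -513/11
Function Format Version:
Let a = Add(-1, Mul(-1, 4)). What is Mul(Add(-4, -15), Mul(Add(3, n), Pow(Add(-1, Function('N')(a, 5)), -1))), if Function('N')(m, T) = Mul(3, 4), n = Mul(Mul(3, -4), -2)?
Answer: Rational(-513, 11) ≈ -46.636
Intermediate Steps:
n = 24 (n = Mul(-12, -2) = 24)
a = -5 (a = Add(-1, -4) = -5)
Function('N')(m, T) = 12
Mul(Add(-4, -15), Mul(Add(3, n), Pow(Add(-1, Function('N')(a, 5)), -1))) = Mul(Add(-4, -15), Mul(Add(3, 24), Pow(Add(-1, 12), -1))) = Mul(-19, Mul(27, Pow(11, -1))) = Mul(-19, Mul(27, Rational(1, 11))) = Mul(-19, Rational(27, 11)) = Rational(-513, 11)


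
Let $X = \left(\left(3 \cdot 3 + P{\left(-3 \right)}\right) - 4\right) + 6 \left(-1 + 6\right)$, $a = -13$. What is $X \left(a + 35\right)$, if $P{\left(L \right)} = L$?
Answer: $704$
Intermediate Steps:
$X = 32$ ($X = \left(\left(3 \cdot 3 - 3\right) - 4\right) + 6 \left(-1 + 6\right) = \left(\left(9 - 3\right) - 4\right) + 6 \cdot 5 = \left(6 - 4\right) + 30 = 2 + 30 = 32$)
$X \left(a + 35\right) = 32 \left(-13 + 35\right) = 32 \cdot 22 = 704$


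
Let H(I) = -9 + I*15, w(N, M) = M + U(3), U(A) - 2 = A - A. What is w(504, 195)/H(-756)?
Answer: -197/11349 ≈ -0.017358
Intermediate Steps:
U(A) = 2 (U(A) = 2 + (A - A) = 2 + 0 = 2)
w(N, M) = 2 + M (w(N, M) = M + 2 = 2 + M)
H(I) = -9 + 15*I
w(504, 195)/H(-756) = (2 + 195)/(-9 + 15*(-756)) = 197/(-9 - 11340) = 197/(-11349) = 197*(-1/11349) = -197/11349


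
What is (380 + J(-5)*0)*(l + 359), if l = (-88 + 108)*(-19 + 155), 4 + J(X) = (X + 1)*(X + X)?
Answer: 1170020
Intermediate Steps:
J(X) = -4 + 2*X*(1 + X) (J(X) = -4 + (X + 1)*(X + X) = -4 + (1 + X)*(2*X) = -4 + 2*X*(1 + X))
l = 2720 (l = 20*136 = 2720)
(380 + J(-5)*0)*(l + 359) = (380 + (-4 + 2*(-5) + 2*(-5)²)*0)*(2720 + 359) = (380 + (-4 - 10 + 2*25)*0)*3079 = (380 + (-4 - 10 + 50)*0)*3079 = (380 + 36*0)*3079 = (380 + 0)*3079 = 380*3079 = 1170020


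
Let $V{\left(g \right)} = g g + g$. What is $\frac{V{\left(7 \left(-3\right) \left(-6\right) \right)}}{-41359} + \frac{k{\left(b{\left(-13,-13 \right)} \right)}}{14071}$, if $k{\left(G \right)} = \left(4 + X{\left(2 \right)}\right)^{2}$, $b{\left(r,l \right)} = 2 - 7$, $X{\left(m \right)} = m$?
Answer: $- \frac{223675218}{581962489} \approx -0.38435$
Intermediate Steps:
$V{\left(g \right)} = g + g^{2}$ ($V{\left(g \right)} = g^{2} + g = g + g^{2}$)
$b{\left(r,l \right)} = -5$
$k{\left(G \right)} = 36$ ($k{\left(G \right)} = \left(4 + 2\right)^{2} = 6^{2} = 36$)
$\frac{V{\left(7 \left(-3\right) \left(-6\right) \right)}}{-41359} + \frac{k{\left(b{\left(-13,-13 \right)} \right)}}{14071} = \frac{7 \left(-3\right) \left(-6\right) \left(1 + 7 \left(-3\right) \left(-6\right)\right)}{-41359} + \frac{36}{14071} = \left(-21\right) \left(-6\right) \left(1 - -126\right) \left(- \frac{1}{41359}\right) + 36 \cdot \frac{1}{14071} = 126 \left(1 + 126\right) \left(- \frac{1}{41359}\right) + \frac{36}{14071} = 126 \cdot 127 \left(- \frac{1}{41359}\right) + \frac{36}{14071} = 16002 \left(- \frac{1}{41359}\right) + \frac{36}{14071} = - \frac{16002}{41359} + \frac{36}{14071} = - \frac{223675218}{581962489}$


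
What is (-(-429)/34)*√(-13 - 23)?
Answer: 1287*I/17 ≈ 75.706*I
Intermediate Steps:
(-(-429)/34)*√(-13 - 23) = (-(-429)/34)*√(-36) = (-11*(-39/34))*(6*I) = 429*(6*I)/34 = 1287*I/17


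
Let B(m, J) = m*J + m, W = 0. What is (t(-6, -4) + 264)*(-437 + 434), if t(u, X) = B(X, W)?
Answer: -780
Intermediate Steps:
B(m, J) = m + J*m (B(m, J) = J*m + m = m + J*m)
t(u, X) = X (t(u, X) = X*(1 + 0) = X*1 = X)
(t(-6, -4) + 264)*(-437 + 434) = (-4 + 264)*(-437 + 434) = 260*(-3) = -780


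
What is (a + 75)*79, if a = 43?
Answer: 9322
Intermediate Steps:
(a + 75)*79 = (43 + 75)*79 = 118*79 = 9322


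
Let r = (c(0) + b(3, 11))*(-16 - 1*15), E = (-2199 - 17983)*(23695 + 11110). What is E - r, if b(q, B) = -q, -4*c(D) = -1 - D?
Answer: -2809738381/4 ≈ -7.0243e+8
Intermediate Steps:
c(D) = ¼ + D/4 (c(D) = -(-1 - D)/4 = ¼ + D/4)
E = -702434510 (E = -20182*34805 = -702434510)
r = 341/4 (r = ((¼ + (¼)*0) - 1*3)*(-16 - 1*15) = ((¼ + 0) - 3)*(-16 - 15) = (¼ - 3)*(-31) = -11/4*(-31) = 341/4 ≈ 85.250)
E - r = -702434510 - 1*341/4 = -702434510 - 341/4 = -2809738381/4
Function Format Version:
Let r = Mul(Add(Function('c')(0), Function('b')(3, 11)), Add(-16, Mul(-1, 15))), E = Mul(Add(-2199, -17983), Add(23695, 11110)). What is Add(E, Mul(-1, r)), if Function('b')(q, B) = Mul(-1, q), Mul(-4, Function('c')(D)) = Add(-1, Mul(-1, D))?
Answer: Rational(-2809738381, 4) ≈ -7.0243e+8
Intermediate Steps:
Function('c')(D) = Add(Rational(1, 4), Mul(Rational(1, 4), D)) (Function('c')(D) = Mul(Rational(-1, 4), Add(-1, Mul(-1, D))) = Add(Rational(1, 4), Mul(Rational(1, 4), D)))
E = -702434510 (E = Mul(-20182, 34805) = -702434510)
r = Rational(341, 4) (r = Mul(Add(Add(Rational(1, 4), Mul(Rational(1, 4), 0)), Mul(-1, 3)), Add(-16, Mul(-1, 15))) = Mul(Add(Add(Rational(1, 4), 0), -3), Add(-16, -15)) = Mul(Add(Rational(1, 4), -3), -31) = Mul(Rational(-11, 4), -31) = Rational(341, 4) ≈ 85.250)
Add(E, Mul(-1, r)) = Add(-702434510, Mul(-1, Rational(341, 4))) = Add(-702434510, Rational(-341, 4)) = Rational(-2809738381, 4)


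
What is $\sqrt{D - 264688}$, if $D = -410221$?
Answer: $i \sqrt{674909} \approx 821.53 i$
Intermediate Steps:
$\sqrt{D - 264688} = \sqrt{-410221 - 264688} = \sqrt{-674909} = i \sqrt{674909}$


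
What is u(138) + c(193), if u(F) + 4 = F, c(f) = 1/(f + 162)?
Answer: 47571/355 ≈ 134.00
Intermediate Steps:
c(f) = 1/(162 + f)
u(F) = -4 + F
u(138) + c(193) = (-4 + 138) + 1/(162 + 193) = 134 + 1/355 = 47571/355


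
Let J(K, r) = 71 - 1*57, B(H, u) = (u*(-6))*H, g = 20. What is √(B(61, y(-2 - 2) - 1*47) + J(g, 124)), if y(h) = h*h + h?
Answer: 2*√3206 ≈ 113.24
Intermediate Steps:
y(h) = h + h² (y(h) = h² + h = h + h²)
B(H, u) = -6*H*u (B(H, u) = (-6*u)*H = -6*H*u)
J(K, r) = 14 (J(K, r) = 71 - 57 = 14)
√(B(61, y(-2 - 2) - 1*47) + J(g, 124)) = √(-6*61*((-2 - 2)*(1 + (-2 - 2)) - 1*47) + 14) = √(-6*61*(-4*(1 - 4) - 47) + 14) = √(-6*61*(-4*(-3) - 47) + 14) = √(-6*61*(12 - 47) + 14) = √(-6*61*(-35) + 14) = √(12810 + 14) = √12824 = 2*√3206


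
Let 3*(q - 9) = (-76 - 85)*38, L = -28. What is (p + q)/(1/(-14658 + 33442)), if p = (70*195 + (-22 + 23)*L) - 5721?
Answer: 330823808/3 ≈ 1.1027e+8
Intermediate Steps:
q = -6091/3 (q = 9 + ((-76 - 85)*38)/3 = 9 + (-161*38)/3 = 9 + (⅓)*(-6118) = 9 - 6118/3 = -6091/3 ≈ -2030.3)
p = 7901 (p = (70*195 + (-22 + 23)*(-28)) - 5721 = (13650 + 1*(-28)) - 5721 = (13650 - 28) - 5721 = 13622 - 5721 = 7901)
(p + q)/(1/(-14658 + 33442)) = (7901 - 6091/3)/(1/(-14658 + 33442)) = 17612/(3*(1/18784)) = (17612/3)*18784 = 330823808/3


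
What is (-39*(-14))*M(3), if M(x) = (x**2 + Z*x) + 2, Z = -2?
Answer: 2730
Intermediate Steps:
M(x) = 2 + x**2 - 2*x (M(x) = (x**2 - 2*x) + 2 = 2 + x**2 - 2*x)
(-39*(-14))*M(3) = (-39*(-14))*(2 + 3**2 - 2*3) = 546*(2 + 9 - 6) = 546*5 = 2730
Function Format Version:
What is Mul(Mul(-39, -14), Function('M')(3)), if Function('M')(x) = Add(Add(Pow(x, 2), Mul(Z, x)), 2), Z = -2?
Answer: 2730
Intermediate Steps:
Function('M')(x) = Add(2, Pow(x, 2), Mul(-2, x)) (Function('M')(x) = Add(Add(Pow(x, 2), Mul(-2, x)), 2) = Add(2, Pow(x, 2), Mul(-2, x)))
Mul(Mul(-39, -14), Function('M')(3)) = Mul(Mul(-39, -14), Add(2, Pow(3, 2), Mul(-2, 3))) = Mul(546, Add(2, 9, -6)) = Mul(546, 5) = 2730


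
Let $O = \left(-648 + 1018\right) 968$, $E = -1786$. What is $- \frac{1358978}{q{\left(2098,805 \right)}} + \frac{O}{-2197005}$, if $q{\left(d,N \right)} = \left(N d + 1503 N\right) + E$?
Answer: $- \frac{268218519062}{424317681873} \approx -0.63212$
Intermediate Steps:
$q{\left(d,N \right)} = -1786 + 1503 N + N d$ ($q{\left(d,N \right)} = \left(N d + 1503 N\right) - 1786 = \left(1503 N + N d\right) - 1786 = -1786 + 1503 N + N d$)
$O = 358160$ ($O = 370 \cdot 968 = 358160$)
$- \frac{1358978}{q{\left(2098,805 \right)}} + \frac{O}{-2197005} = - \frac{1358978}{-1786 + 1503 \cdot 805 + 805 \cdot 2098} + \frac{358160}{-2197005} = - \frac{1358978}{-1786 + 1209915 + 1688890} + 358160 \left(- \frac{1}{2197005}\right) = - \frac{1358978}{2897019} - \frac{71632}{439401} = - \frac{268218519062}{424317681873}$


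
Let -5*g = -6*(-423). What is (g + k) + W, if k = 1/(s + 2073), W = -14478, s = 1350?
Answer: -256478539/17115 ≈ -14986.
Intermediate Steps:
g = -2538/5 (g = -(-6)*(-423)/5 = -1/5*2538 = -2538/5 ≈ -507.60)
k = 1/3423 (k = 1/(1350 + 2073) = 1/3423 ≈ 0.00029214)
(g + k) + W = (-2538/5 + 1/3423) - 14478 = -8687569/17115 - 14478 = -256478539/17115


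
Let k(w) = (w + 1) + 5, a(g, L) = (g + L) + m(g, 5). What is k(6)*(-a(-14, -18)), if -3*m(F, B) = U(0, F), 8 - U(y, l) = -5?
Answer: 436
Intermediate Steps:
U(y, l) = 13 (U(y, l) = 8 - 1*(-5) = 8 + 5 = 13)
m(F, B) = -13/3 (m(F, B) = -1/3*13 = -13/3)
a(g, L) = -13/3 + L + g (a(g, L) = (g + L) - 13/3 = (L + g) - 13/3 = -13/3 + L + g)
k(w) = 6 + w (k(w) = (1 + w) + 5 = 6 + w)
k(6)*(-a(-14, -18)) = (6 + 6)*(-(-13/3 - 18 - 14)) = 12*(-1*(-109/3)) = 12*(109/3) = 436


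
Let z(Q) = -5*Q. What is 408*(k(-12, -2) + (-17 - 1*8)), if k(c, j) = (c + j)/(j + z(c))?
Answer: -298656/29 ≈ -10298.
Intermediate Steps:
k(c, j) = (c + j)/(j - 5*c)
408*(k(-12, -2) + (-17 - 1*8)) = 408*((-1*(-12) - 1*(-2))/(-1*(-2) + 5*(-12)) + (-17 - 1*8)) = 408*((12 + 2)/(2 - 60) + (-17 - 8)) = 408*(14/(-58) - 25) = 408*(-1/58*14 - 25) = 408*(-7/29 - 25) = 408*(-732/29) = -298656/29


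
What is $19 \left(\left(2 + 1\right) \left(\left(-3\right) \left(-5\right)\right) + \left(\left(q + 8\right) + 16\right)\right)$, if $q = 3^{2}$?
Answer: $1482$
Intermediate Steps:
$q = 9$
$19 \left(\left(2 + 1\right) \left(\left(-3\right) \left(-5\right)\right) + \left(\left(q + 8\right) + 16\right)\right) = 19 \left(\left(2 + 1\right) \left(\left(-3\right) \left(-5\right)\right) + \left(\left(9 + 8\right) + 16\right)\right) = 19 \left(3 \cdot 15 + \left(17 + 16\right)\right) = 19 \left(45 + 33\right) = 19 \cdot 78 = 1482$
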